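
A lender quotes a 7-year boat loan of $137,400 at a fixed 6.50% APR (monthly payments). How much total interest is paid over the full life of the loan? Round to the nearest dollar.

Monthly rate = 6.5%/12 = 0.0054167; payment = 137,400 × 0.0054167 / (1 − (1+0.0054167)^−84) = $2,040.31.
Total paid = 84 × $2,040.31 = $171,386.04; interest = $171,386.04 − $137,400 = $33,986.04.

$33,986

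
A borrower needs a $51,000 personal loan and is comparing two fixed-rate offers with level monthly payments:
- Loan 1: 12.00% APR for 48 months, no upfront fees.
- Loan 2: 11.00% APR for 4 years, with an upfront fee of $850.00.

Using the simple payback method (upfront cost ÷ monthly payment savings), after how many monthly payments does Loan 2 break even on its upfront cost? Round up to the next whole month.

Loan 1: monthly rate = 12%/12 = 0.0100000; payment = 51,000 × 0.0100000 / (1 − (1+0.0100000)^−48) = $1,343.03.
Loan 2: monthly rate = 11%/12 = 0.0091667; payment = 51,000 × 0.0091667 / (1 − (1+0.0091667)^−48) = $1,318.12.
Monthly savings = $1,343.03 − $1,318.12 = $24.91.
Break-even = $850.00 / $24.91 = 34.12 → 35 months.

35 months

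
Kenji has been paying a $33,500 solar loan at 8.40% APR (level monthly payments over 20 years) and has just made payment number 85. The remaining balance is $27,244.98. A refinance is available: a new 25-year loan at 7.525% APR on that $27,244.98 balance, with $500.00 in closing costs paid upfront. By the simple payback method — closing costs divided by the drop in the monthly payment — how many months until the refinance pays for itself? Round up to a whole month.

6 months

Current payment = 33,500 × 8.4%/12 / (1 − (1+0.0070000)^−240) = $288.60.
Refinanced payment = 27,244.98 × 0.0062708 / (1 − (1+0.0062708)^−300) = $201.78.
Monthly savings = $288.60 − $201.78 = $86.82.
Break-even = $500.00 / $86.82 = 5.76 → 6 months.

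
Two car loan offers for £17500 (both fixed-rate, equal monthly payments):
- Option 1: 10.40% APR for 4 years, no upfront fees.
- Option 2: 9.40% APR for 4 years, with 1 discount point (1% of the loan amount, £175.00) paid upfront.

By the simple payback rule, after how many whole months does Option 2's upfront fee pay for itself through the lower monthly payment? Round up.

21 months

Option 1: at 10.40% the monthly rate is 0.0086667, so the payment is 17,500 × 0.0086667 / (1 − 1.0086667^−48) = £447.21.
Option 2: at 9.40% the monthly rate is 0.0078333, so the payment is 17,500 × 0.0078333 / (1 − 1.0078333^−48) = £438.82.
Monthly savings = £447.21 − £438.82 = £8.39.
Break-even = £175.00 / £8.39 = 20.86 → 21 months.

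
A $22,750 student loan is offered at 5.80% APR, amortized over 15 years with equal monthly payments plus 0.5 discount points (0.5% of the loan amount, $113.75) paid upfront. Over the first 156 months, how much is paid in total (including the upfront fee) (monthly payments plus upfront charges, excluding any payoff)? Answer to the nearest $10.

$29,680

Monthly rate = 5.8%/12 = 0.0048333; payment = 22,750 × 0.0048333 / (1 − (1+0.0048333)^−180) = $189.53.
Total outlay = 156 × $189.53 + $113.75 = $29,680.43.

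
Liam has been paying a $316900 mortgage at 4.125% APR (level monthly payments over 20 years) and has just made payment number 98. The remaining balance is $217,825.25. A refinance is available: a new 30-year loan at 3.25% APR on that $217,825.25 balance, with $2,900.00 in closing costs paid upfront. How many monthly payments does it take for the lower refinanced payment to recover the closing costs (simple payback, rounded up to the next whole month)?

3 months

Current payment = 316,900 × 4.125%/12 / (1 − (1+0.0034375)^−240) = $1,941.29.
Refinanced payment = 217,825.25 × 0.0027083 / (1 − (1+0.0027083)^−360) = $947.99.
Monthly savings = $1,941.29 − $947.99 = $993.30.
Break-even = $2,900.00 / $993.30 = 2.92 → 3 months.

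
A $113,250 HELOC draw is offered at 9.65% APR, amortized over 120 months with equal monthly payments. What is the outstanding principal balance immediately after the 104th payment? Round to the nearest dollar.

With monthly rate i = 9.65%/12 = 0.0080417, the balance after k of n payments is P · [(1+i)^n − (1+i)^k] / [(1+i)^n − 1].
(1+0.0080417)^120 = 2.61467700 and (1+0.0080417)^104 = 2.30018257, so the balance is 113,250 × (2.61467700 − 2.30018257) / (2.61467700 − 1) = $22,057.97.

$22,058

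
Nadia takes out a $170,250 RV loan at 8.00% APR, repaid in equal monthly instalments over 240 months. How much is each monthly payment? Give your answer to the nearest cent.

Monthly rate = 8%/12 = 0.0066667; payment = 170,250 × 0.0066667 / (1 − (1+0.0066667)^−240) = $1,424.04.

$1,424.04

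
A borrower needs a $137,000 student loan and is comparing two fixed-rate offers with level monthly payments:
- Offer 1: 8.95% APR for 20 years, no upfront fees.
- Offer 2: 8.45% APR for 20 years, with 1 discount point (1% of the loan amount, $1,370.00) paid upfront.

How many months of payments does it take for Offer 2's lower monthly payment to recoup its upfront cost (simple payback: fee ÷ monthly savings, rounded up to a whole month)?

32 months

Offer 1: at 8.95% the monthly rate is 0.0074583, so the payment is 137,000 × 0.0074583 / (1 − 1.0074583^−240) = $1,228.22.
Offer 2: at 8.45% the monthly rate is 0.0070417, so the payment is 137,000 × 0.0070417 / (1 − 1.0070417^−240) = $1,184.59.
Monthly savings = $1,228.22 − $1,184.59 = $43.63.
Break-even = $1,370.00 / $43.63 = 31.40 → 32 months.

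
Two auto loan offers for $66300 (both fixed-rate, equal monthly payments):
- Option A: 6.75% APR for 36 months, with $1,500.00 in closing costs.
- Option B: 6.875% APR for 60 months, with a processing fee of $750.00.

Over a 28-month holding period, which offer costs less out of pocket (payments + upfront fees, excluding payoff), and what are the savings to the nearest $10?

Option B by $21,210

Option A: monthly rate = 6.75%/12 = 0.0056250; payment = 66,300 × 0.0056250 / (1 − (1+0.0056250)^−36) = $2,039.58.
Option B: at 6.875% the monthly rate is 0.0057292, so the payment is 66,300 × 0.0057292 / (1 − 1.0057292^−60) = $1,308.91.
Over 28 months: Option A costs 28 × $2,039.58 + $1,500.00 = $58,608.24; Option B costs 28 × $1,308.91 + $750.00 = $37,399.48.
Option B is cheaper by $58,608.24 − $37,399.48 = $21,208.76.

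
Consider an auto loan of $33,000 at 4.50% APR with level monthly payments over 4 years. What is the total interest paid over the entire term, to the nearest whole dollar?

$3,121

Monthly rate = 4.5%/12 = 0.0037500; payment = 33,000 × 0.0037500 / (1 − (1+0.0037500)^−48) = $752.52.
Total paid = 48 × $752.52 = $36,120.96; interest = $36,120.96 − $33,000 = $3,120.96.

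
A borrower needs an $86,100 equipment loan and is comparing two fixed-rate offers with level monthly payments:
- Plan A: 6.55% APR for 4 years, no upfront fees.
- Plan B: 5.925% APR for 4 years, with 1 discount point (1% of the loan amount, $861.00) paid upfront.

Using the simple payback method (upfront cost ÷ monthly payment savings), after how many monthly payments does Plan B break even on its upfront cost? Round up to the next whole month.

Plan A: at 6.55% the monthly rate is 0.0054583, so the payment is 86,100 × 0.0054583 / (1 − 1.0054583^−48) = $2,043.84.
Plan B: monthly rate = 5.925%/12 = 0.0049375; payment = 86,100 × 0.0049375 / (1 − (1+0.0049375)^−48) = $2,019.10.
Monthly savings = $2,043.84 − $2,019.10 = $24.74.
Break-even = $861.00 / $24.74 = 34.80 → 35 months.

35 months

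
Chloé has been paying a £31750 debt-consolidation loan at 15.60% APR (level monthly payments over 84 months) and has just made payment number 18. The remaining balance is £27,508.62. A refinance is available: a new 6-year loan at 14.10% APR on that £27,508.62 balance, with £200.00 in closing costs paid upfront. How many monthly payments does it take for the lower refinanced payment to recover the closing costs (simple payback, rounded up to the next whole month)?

4 months

Current payment = 31,750 × 15.6%/12 / (1 − (1+0.0130000)^−84) = £623.41.
Refinanced payment = 27,508.62 × 0.0117500 / (1 − (1+0.0117500)^−72) = £568.31.
Monthly savings = £623.41 − £568.31 = £55.10.
Break-even = £200.00 / £55.10 = 3.63 → 4 months.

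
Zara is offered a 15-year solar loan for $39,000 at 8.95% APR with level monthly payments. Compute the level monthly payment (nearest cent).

Monthly rate = 8.95%/12 = 0.0074583; payment = 39,000 × 0.0074583 / (1 − (1+0.0074583)^−180) = $394.40.

$394.40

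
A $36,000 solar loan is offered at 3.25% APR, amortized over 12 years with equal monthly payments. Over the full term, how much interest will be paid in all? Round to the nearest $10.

Monthly rate = 3.25%/12 = 0.0027083; payment = 36,000 × 0.0027083 / (1 − (1+0.0027083)^−144) = $302.24.
Total paid = 144 × $302.24 = $43,522.56; interest = $43,522.56 − $36,000 = $7,522.56.

$7,520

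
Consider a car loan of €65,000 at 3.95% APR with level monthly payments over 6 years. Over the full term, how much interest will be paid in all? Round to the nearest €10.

€8,110

At 3.95% the monthly rate is 0.0032917, so the payment is 65,000 × 0.0032917 / (1 − 1.0032917^−72) = €1,015.46.
Total paid = 72 × €1,015.46 = €73,113.12; interest = €73,113.12 − €65,000 = €8,113.12.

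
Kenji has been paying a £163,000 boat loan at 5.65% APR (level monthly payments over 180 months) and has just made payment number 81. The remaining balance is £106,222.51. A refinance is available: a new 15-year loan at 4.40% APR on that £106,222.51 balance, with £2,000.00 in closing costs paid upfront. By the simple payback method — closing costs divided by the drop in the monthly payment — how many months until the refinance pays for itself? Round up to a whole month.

4 months

Current payment = 163,000 × 5.65%/12 / (1 − (1+0.0047083)^−180) = £1,344.86.
Refinanced payment = 106,222.51 × 0.0036667 / (1 − (1+0.0036667)^−180) = £807.18.
Monthly savings = £1,344.86 − £807.18 = £537.68.
Break-even = £2,000.00 / £537.68 = 3.72 → 4 months.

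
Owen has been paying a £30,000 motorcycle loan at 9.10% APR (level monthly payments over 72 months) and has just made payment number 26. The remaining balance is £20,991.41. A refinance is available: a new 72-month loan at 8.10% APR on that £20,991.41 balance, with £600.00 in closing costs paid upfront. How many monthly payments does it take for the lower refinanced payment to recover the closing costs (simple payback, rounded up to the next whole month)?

4 months

Current payment = 30,000 × 9.1%/12 / (1 − (1+0.0075833)^−72) = £542.26.
Refinanced payment = 20,991.41 × 0.0067500 / (1 − (1+0.0067500)^−72) = £369.07.
Monthly savings = £542.26 − £369.07 = £173.19.
Break-even = £600.00 / £173.19 = 3.46 → 4 months.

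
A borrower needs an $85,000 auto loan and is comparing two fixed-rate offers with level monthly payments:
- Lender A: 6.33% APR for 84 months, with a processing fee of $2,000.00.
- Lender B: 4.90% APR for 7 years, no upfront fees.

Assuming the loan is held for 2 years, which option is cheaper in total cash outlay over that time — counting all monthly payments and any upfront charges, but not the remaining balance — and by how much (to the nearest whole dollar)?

Lender A: monthly rate = 6.33%/12 = 0.0052750; payment = 85,000 × 0.0052750 / (1 − (1+0.0052750)^−84) = $1,255.22.
Lender B: at 4.90% the monthly rate is 0.0040833, so the payment is 85,000 × 0.0040833 / (1 − 1.0040833^−84) = $1,197.39.
Over 24 months: Lender A costs 24 × $1,255.22 + $2,000.00 = $32,125.28; Lender B costs 24 × $1,197.39 = $28,737.36.
Lender B is cheaper by $32,125.28 − $28,737.36 = $3,387.92.

Lender B by $3,388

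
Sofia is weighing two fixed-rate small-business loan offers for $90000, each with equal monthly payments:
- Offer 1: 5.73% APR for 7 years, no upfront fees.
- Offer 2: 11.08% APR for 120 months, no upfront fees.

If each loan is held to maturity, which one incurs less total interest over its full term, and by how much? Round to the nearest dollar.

Offer 1: at 5.73% the monthly rate is 0.0047750, so the payment is 90,000 × 0.0047750 / (1 − 1.0047750^−84) = $1,303.15.
Total interest on Offer 1 = 84 × $1,303.15 − $90,000 = $19,464.60.
Offer 2: monthly rate = 11.08%/12 = 0.0092333; payment = 90,000 × 0.0092333 / (1 − (1+0.0092333)^−120) = $1,243.83.
Total interest on Offer 2 = 120 × $1,243.83 − $90,000 = $59,259.60.
Offer 1 is lower by $39,795.00.

Offer 1 by $39,795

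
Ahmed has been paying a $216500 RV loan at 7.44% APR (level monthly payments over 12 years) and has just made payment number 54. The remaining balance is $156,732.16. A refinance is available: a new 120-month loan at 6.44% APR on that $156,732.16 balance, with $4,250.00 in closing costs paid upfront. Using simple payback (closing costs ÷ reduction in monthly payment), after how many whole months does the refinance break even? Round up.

9 months

Current payment = 216,500 × 7.44%/12 / (1 − (1+0.0062000)^−144) = $2,277.55.
Refinanced payment = 156,732.16 × 0.0053667 / (1 − (1+0.0053667)^−120) = $1,774.88.
Monthly savings = $2,277.55 − $1,774.88 = $502.67.
Break-even = $4,250.00 / $502.67 = 8.45 → 9 months.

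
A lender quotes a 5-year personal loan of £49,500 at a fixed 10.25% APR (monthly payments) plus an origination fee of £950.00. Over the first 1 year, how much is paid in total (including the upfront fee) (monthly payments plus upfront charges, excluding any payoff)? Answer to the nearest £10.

At 10.25% the monthly rate is 0.0085417, so the payment is 49,500 × 0.0085417 / (1 − 1.0085417^−60) = £1,057.83.
Total outlay = 12 × £1,057.83 + £950.00 = £13,643.96.

£13,640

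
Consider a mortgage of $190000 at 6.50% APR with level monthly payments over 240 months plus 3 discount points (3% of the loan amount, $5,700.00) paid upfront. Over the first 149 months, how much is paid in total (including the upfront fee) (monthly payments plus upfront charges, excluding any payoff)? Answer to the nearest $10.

At 6.50% the monthly rate is 0.0054167, so the payment is 190,000 × 0.0054167 / (1 − 1.0054167^−240) = $1,416.59.
Total outlay = 149 × $1,416.59 + $5,700.00 = $216,771.91.

$216,770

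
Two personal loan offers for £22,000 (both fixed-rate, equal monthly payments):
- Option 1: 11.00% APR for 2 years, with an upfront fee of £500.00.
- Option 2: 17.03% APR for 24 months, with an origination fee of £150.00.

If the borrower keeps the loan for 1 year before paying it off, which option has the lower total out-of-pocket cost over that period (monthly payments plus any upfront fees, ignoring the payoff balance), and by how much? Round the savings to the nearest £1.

Option 1 by £402

Option 1: monthly rate = 11%/12 = 0.0091667; payment = 22,000 × 0.0091667 / (1 − (1+0.0091667)^−24) = £1,025.37.
Option 2: at 17.03% the monthly rate is 0.0141917, so the payment is 22,000 × 0.0141917 / (1 − 1.0141917^−24) = £1,088.05.
Over 12 months: Option 1 costs 12 × £1,025.37 + £500.00 = £12,804.44; Option 2 costs 12 × £1,088.05 + £150.00 = £13,206.60.
Option 1 is cheaper by £13,206.60 − £12,804.44 = £402.16.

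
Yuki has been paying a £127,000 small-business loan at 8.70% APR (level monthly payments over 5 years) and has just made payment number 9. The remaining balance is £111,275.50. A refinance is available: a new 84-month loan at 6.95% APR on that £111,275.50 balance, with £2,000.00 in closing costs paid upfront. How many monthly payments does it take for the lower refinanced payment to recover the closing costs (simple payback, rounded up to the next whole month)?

Current payment = 127,000 × 8.7%/12 / (1 − (1+0.0072500)^−60) = £2,617.86.
Refinanced payment = 111,275.50 × 0.0057917 / (1 − (1+0.0057917)^−84) = £1,676.73.
Monthly savings = £2,617.86 − £1,676.73 = £941.13.
Break-even = £2,000.00 / £941.13 = 2.13 → 3 months.

3 months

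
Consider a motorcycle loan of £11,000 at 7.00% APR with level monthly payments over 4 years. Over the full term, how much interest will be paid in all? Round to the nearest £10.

Monthly rate = 7%/12 = 0.0058333; payment = 11,000 × 0.0058333 / (1 − (1+0.0058333)^−48) = £263.41.
Total paid = 48 × £263.41 = £12,643.68; interest = £12,643.68 − £11,000 = £1,643.68.

£1,640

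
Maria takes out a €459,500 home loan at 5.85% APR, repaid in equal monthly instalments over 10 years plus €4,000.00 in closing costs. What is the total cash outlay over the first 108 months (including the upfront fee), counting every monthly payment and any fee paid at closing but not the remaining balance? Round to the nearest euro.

€551,220

Monthly rate = 5.85%/12 = 0.0048750; payment = 459,500 × 0.0048750 / (1 − (1+0.0048750)^−120) = €5,066.85.
Total outlay = 108 × €5,066.85 + €4,000.00 = €551,219.80.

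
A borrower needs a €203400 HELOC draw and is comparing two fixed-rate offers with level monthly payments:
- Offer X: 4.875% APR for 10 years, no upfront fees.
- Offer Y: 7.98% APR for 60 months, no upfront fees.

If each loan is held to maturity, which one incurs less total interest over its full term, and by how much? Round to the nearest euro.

Offer Y by €10,060

Offer X: at 4.875% the monthly rate is 0.0040625, so the payment is 203,400 × 0.0040625 / (1 − 1.0040625^−120) = €2,144.97.
Total interest on Offer X = 120 × €2,144.97 − €203,400 = €53,996.40.
Offer Y: at 7.98% the monthly rate is 0.0066500, so the payment is 203,400 × 0.0066500 / (1 − 1.0066500^−60) = €4,122.27.
Total interest on Offer Y = 60 × €4,122.27 − €203,400 = €43,936.20.
Offer Y is lower by €10,060.20.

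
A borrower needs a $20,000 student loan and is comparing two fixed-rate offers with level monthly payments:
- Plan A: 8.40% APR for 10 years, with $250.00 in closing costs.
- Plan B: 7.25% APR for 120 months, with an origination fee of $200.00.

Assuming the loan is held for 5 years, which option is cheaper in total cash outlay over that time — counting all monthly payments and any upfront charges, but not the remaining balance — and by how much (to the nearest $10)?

Plan A: monthly rate = 8.4%/12 = 0.0070000; payment = 20,000 × 0.0070000 / (1 − (1+0.0070000)^−120) = $246.90.
Plan B: monthly rate = 7.25%/12 = 0.0060417; payment = 20,000 × 0.0060417 / (1 − (1+0.0060417)^−120) = $234.80.
Over 60 months: Plan A costs 60 × $246.90 + $250.00 = $15,064.00; Plan B costs 60 × $234.80 + $200.00 = $14,288.00.
Plan B is cheaper by $15,064.00 − $14,288.00 = $776.00.

Plan B by $780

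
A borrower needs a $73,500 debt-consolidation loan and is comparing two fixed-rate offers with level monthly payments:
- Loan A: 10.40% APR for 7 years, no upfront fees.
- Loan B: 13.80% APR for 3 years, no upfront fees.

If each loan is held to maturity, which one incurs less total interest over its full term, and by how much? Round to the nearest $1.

Loan B by $13,599

Loan A: at 10.40% the monthly rate is 0.0086667, so the payment is 73,500 × 0.0086667 / (1 − 1.0086667^−84) = $1,235.43.
Total interest on Loan A = 84 × $1,235.43 − $73,500 = $30,276.12.
Loan B: monthly rate = 13.8%/12 = 0.0115000; payment = 73,500 × 0.0115000 / (1 − (1+0.0115000)^−36) = $2,504.92.
Total interest on Loan B = 36 × $2,504.92 − $73,500 = $16,677.12.
Loan B is lower by $13,599.00.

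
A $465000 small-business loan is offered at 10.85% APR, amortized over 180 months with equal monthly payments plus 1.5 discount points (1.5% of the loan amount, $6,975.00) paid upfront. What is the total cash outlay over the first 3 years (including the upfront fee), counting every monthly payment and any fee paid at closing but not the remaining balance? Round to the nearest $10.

$195,670

At 10.85% the monthly rate is 0.0090417, so the payment is 465,000 × 0.0090417 / (1 − 1.0090417^−180) = $5,241.46.
Total outlay = 36 × $5,241.46 + $6,975.00 = $195,667.56.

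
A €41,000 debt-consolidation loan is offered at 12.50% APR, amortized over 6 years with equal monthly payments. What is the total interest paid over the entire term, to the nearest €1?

At 12.50% the monthly rate is 0.0104167, so the payment is 41,000 × 0.0104167 / (1 − 1.0104167^−72) = €812.26.
Total paid = 72 × €812.26 = €58,482.72; interest = €58,482.72 − €41,000 = €17,482.72.

€17,483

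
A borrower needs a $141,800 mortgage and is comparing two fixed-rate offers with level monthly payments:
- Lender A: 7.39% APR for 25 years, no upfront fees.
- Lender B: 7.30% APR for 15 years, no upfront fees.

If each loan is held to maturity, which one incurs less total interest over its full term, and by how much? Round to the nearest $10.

Lender A: monthly rate = 7.39%/12 = 0.0061583; payment = 141,800 × 0.0061583 / (1 − (1+0.0061583)^−300) = $1,037.76.
Total interest on Lender A = 300 × $1,037.76 − $141,800 = $169,528.00.
Lender B: monthly rate = 7.3%/12 = 0.0060833; payment = 141,800 × 0.0060833 / (1 − (1+0.0060833)^−180) = $1,298.44.
Total interest on Lender B = 180 × $1,298.44 − $141,800 = $91,919.20.
Lender B is lower by $77,608.80.

Lender B by $77,610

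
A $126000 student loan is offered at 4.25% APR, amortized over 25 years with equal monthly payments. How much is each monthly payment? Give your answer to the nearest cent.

$682.59

At 4.25% the monthly rate is 0.0035417, so the payment is 126,000 × 0.0035417 / (1 − 1.0035417^−300) = $682.59.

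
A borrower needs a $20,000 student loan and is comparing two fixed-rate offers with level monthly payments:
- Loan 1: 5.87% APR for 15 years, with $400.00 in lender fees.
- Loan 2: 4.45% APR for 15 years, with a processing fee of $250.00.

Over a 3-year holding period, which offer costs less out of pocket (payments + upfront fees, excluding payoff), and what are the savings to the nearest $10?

Loan 2 by $690

Loan 1: at 5.87% the monthly rate is 0.0048917, so the payment is 20,000 × 0.0048917 / (1 − 1.0048917^−180) = $167.37.
Loan 2: at 4.45% the monthly rate is 0.0037083, so the payment is 20,000 × 0.0037083 / (1 − 1.0037083^−180) = $152.49.
Over 36 months: Loan 1 costs 36 × $167.37 + $400.00 = $6,425.32; Loan 2 costs 36 × $152.49 + $250.00 = $5,739.64.
Loan 2 is cheaper by $6,425.32 − $5,739.64 = $685.68.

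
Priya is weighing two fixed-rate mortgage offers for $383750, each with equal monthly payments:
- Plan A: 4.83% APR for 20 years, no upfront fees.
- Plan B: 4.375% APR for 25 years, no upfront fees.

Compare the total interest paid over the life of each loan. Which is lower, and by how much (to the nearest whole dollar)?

Plan A by $32,558

Plan A: monthly rate = 4.83%/12 = 0.0040250; payment = 383,750 × 0.0040250 / (1 − (1+0.0040250)^−240) = $2,496.68.
Total interest on Plan A = 240 × $2,496.68 − $383,750 = $215,453.20.
Plan B: monthly rate = 4.375%/12 = 0.0036458; payment = 383,750 × 0.0036458 / (1 − (1+0.0036458)^−300) = $2,105.87.
Total interest on Plan B = 300 × $2,105.87 − $383,750 = $248,011.00.
Plan A is lower by $32,557.80.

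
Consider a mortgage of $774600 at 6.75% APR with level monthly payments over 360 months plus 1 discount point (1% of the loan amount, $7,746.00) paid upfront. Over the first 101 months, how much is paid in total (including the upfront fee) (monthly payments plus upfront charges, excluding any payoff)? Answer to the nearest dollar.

$515,174

Monthly rate = 6.75%/12 = 0.0056250; payment = 774,600 × 0.0056250 / (1 − (1+0.0056250)^−360) = $5,024.04.
Total outlay = 101 × $5,024.04 + $7,746.00 = $515,174.04.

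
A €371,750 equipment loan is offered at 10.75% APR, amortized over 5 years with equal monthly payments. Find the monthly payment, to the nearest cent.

At 10.75% the monthly rate is 0.0089583, so the payment is 371,750 × 0.0089583 / (1 − 1.0089583^−60) = €8,036.47.

€8,036.47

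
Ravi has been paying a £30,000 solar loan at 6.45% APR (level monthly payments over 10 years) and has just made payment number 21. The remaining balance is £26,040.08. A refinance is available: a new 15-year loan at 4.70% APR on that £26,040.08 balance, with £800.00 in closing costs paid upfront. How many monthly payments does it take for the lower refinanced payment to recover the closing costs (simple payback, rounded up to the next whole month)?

Current payment = 30,000 × 6.45%/12 / (1 − (1+0.0053750)^−120) = £339.88.
Refinanced payment = 26,040.08 × 0.0039167 / (1 − (1+0.0039167)^−180) = £201.88.
Monthly savings = £339.88 − £201.88 = £138.00.
Break-even = £800.00 / £138.00 = 5.80 → 6 months.

6 months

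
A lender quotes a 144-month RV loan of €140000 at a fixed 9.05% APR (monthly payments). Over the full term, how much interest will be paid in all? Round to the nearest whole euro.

At 9.05% the monthly rate is 0.0075417, so the payment is 140,000 × 0.0075417 / (1 − 1.0075417^−144) = €1,597.19.
Total paid = 144 × €1,597.19 = €229,995.36; interest = €229,995.36 − €140,000 = €89,995.36.

€89,995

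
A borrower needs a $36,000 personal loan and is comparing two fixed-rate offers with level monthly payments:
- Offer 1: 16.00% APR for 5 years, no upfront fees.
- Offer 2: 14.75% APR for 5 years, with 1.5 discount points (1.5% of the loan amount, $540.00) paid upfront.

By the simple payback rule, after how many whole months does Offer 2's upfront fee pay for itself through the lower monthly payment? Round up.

23 months

Offer 1: monthly rate = 16%/12 = 0.0133333; payment = 36,000 × 0.0133333 / (1 − (1+0.0133333)^−60) = $875.45.
Offer 2: monthly rate = 14.75%/12 = 0.0122917; payment = 36,000 × 0.0122917 / (1 − (1+0.0122917)^−60) = $851.72.
Monthly savings = $875.45 − $851.72 = $23.73.
Break-even = $540.00 / $23.73 = 22.76 → 23 months.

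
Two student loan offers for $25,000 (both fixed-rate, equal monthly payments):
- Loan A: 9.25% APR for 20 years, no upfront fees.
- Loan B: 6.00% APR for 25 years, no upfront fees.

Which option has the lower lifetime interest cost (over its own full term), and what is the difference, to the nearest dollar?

Loan B by $6,629

Loan A: at 9.25% the monthly rate is 0.0077083, so the payment is 25,000 × 0.0077083 / (1 − 1.0077083^−240) = $228.97.
Total interest on Loan A = 240 × $228.97 − $25,000 = $29,952.80.
Loan B: monthly rate = 6%/12 = 0.0050000; payment = 25,000 × 0.0050000 / (1 − (1+0.0050000)^−300) = $161.08.
Total interest on Loan B = 300 × $161.08 − $25,000 = $23,324.00.
Loan B is lower by $6,628.80.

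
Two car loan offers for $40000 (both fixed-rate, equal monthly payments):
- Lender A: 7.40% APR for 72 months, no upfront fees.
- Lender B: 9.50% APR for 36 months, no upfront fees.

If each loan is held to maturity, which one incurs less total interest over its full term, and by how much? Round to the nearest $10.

Lender B by $3,530

Lender A: monthly rate = 7.4%/12 = 0.0061667; payment = 40,000 × 0.0061667 / (1 − (1+0.0061667)^−72) = $689.67.
Total interest on Lender A = 72 × $689.67 − $40,000 = $9,656.24.
Lender B: at 9.50% the monthly rate is 0.0079167, so the payment is 40,000 × 0.0079167 / (1 − 1.0079167^−36) = $1,281.32.
Total interest on Lender B = 36 × $1,281.32 − $40,000 = $6,127.52.
Lender B is lower by $3,528.72.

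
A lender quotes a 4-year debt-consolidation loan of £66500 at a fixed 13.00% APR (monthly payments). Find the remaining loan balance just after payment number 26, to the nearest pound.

£34,756

With monthly rate i = 13%/12 = 0.0108333, the balance after k of n payments is P · [(1+i)^n − (1+i)^k] / [(1+i)^n − 1].
(1+0.0108333)^48 = 1.67733045 and (1+0.0108333)^26 = 1.32333081, so the balance is 66,500 × (1.67733045 − 1.32333081) / (1.67733045 − 1) = £34,755.53.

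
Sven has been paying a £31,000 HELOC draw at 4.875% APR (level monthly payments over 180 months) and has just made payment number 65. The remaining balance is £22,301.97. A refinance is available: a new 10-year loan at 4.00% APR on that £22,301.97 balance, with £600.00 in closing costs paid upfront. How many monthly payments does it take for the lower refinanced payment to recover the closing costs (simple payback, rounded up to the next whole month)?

Current payment = 31,000 × 4.875%/12 / (1 − (1+0.0040625)^−180) = £243.13.
Refinanced payment = 22,301.97 × 0.0033333 / (1 − (1+0.0033333)^−120) = £225.80.
Monthly savings = £243.13 − £225.80 = £17.33.
Break-even = £600.00 / £17.33 = 34.62 → 35 months.

35 months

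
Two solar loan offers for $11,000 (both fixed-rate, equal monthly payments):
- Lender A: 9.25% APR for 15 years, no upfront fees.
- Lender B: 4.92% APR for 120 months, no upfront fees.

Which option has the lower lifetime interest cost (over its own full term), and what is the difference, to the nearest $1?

Lender B by $6,429

Lender A: monthly rate = 9.25%/12 = 0.0077083; payment = 11,000 × 0.0077083 / (1 − (1+0.0077083)^−180) = $113.21.
Total interest on Lender A = 180 × $113.21 − $11,000 = $9,377.80.
Lender B: at 4.92% the monthly rate is 0.0041000, so the payment is 11,000 × 0.0041000 / (1 − 1.0041000^−120) = $116.24.
Total interest on Lender B = 120 × $116.24 − $11,000 = $2,948.80.
Lender B is lower by $6,429.00.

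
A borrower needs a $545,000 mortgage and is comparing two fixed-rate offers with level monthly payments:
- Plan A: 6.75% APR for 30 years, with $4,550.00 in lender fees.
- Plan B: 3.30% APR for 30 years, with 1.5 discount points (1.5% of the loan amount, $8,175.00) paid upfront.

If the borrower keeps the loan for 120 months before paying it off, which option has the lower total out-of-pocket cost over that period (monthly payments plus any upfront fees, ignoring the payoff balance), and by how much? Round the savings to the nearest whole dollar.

Plan A: monthly rate = 6.75%/12 = 0.0056250; payment = 545,000 × 0.0056250 / (1 − (1+0.0056250)^−360) = $3,534.86.
Plan B: monthly rate = 3.3%/12 = 0.0027500; payment = 545,000 × 0.0027500 / (1 − (1+0.0027500)^−360) = $2,386.86.
Over 120 months: Plan A costs 120 × $3,534.86 + $4,550.00 = $428,733.20; Plan B costs 120 × $2,386.86 + $8,175.00 = $294,598.20.
Plan B is cheaper by $428,733.20 − $294,598.20 = $134,135.00.

Plan B by $134,135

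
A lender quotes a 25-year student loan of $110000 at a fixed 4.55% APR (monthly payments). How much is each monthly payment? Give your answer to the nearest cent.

At 4.55% the monthly rate is 0.0037917, so the payment is 110,000 × 0.0037917 / (1 − 1.0037917^−300) = $614.54.

$614.54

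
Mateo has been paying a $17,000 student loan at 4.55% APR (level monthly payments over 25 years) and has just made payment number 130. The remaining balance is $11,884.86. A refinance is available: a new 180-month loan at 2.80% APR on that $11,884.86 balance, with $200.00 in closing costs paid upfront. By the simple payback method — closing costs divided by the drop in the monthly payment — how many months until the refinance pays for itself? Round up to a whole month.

15 months

Current payment = 17,000 × 4.55%/12 / (1 − (1+0.0037917)^−300) = $94.97.
Refinanced payment = 11,884.86 × 0.0023333 / (1 − (1+0.0023333)^−180) = $80.94.
Monthly savings = $94.97 − $80.94 = $14.03.
Break-even = $200.00 / $14.03 = 14.26 → 15 months.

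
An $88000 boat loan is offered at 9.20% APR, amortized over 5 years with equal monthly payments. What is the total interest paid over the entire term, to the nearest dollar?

Monthly rate = 9.2%/12 = 0.0076667; payment = 88,000 × 0.0076667 / (1 − (1+0.0076667)^−60) = $1,835.29.
Total paid = 60 × $1,835.29 = $110,117.40; interest = $110,117.40 − $88,000 = $22,117.40.

$22,117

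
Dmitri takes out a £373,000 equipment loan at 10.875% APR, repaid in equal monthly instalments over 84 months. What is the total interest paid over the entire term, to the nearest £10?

Monthly rate = 10.875%/12 = 0.0090625; payment = 373,000 × 0.0090625 / (1 − (1+0.0090625)^−84) = £6,362.18.
Total paid = 84 × £6,362.18 = £534,423.12; interest = £534,423.12 − £373,000 = £161,423.12.

£161,420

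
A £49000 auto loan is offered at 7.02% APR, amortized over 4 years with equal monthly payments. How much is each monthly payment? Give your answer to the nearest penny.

£1,173.82

Monthly rate = 7.02%/12 = 0.0058500; payment = 49,000 × 0.0058500 / (1 − (1+0.0058500)^−48) = £1,173.82.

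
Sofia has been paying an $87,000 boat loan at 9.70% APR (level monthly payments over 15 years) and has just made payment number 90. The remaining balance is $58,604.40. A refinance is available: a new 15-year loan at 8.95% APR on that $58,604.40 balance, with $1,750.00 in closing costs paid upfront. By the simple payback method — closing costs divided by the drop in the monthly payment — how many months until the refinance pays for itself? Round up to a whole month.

Current payment = 87,000 × 9.7%/12 / (1 − (1+0.0080833)^−180) = $919.00.
Refinanced payment = 58,604.40 × 0.0074583 / (1 − (1+0.0074583)^−180) = $592.66.
Monthly savings = $919.00 − $592.66 = $326.34.
Break-even = $1,750.00 / $326.34 = 5.36 → 6 months.

6 months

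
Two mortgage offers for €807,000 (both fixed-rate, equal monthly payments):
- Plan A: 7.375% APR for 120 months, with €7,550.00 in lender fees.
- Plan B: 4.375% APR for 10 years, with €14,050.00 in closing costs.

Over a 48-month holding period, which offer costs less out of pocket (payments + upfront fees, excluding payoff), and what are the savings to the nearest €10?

Plan B by €51,660

Plan A: at 7.375% the monthly rate is 0.0061458, so the payment is 807,000 × 0.0061458 / (1 − 1.0061458^−120) = €9,526.67.
Plan B: at 4.375% the monthly rate is 0.0036458, so the payment is 807,000 × 0.0036458 / (1 − 1.0036458^−120) = €8,315.08.
Over 48 months: Plan A costs 48 × €9,526.67 + €7,550.00 = €464,830.16; Plan B costs 48 × €8,315.08 + €14,050.00 = €413,173.84.
Plan B is cheaper by €464,830.16 − €413,173.84 = €51,656.32.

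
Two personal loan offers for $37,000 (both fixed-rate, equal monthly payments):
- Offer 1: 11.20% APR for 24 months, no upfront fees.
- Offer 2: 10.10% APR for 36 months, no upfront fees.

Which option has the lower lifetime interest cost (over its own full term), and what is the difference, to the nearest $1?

Offer 1: monthly rate = 11.2%/12 = 0.0093333; payment = 37,000 × 0.0093333 / (1 − (1+0.0093333)^−24) = $1,727.93.
Total interest on Offer 1 = 24 × $1,727.93 − $37,000 = $4,470.32.
Offer 2: monthly rate = 10.1%/12 = 0.0084167; payment = 37,000 × 0.0084167 / (1 − (1+0.0084167)^−36) = $1,195.62.
Total interest on Offer 2 = 36 × $1,195.62 − $37,000 = $6,042.32.
Offer 1 is lower by $1,572.00.

Offer 1 by $1,572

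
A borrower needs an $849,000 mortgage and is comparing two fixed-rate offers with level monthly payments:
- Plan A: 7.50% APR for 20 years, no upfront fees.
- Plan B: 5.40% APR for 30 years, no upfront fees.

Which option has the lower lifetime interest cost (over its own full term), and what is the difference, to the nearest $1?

Plan A: monthly rate = 7.5%/12 = 0.0062500; payment = 849,000 × 0.0062500 / (1 − (1+0.0062500)^−240) = $6,839.49.
Total interest on Plan A = 240 × $6,839.49 − $849,000 = $792,477.60.
Plan B: at 5.40% the monthly rate is 0.0045000, so the payment is 849,000 × 0.0045000 / (1 − 1.0045000^−360) = $4,767.40.
Total interest on Plan B = 360 × $4,767.40 − $849,000 = $867,264.00.
Plan A is lower by $74,786.40.

Plan A by $74,786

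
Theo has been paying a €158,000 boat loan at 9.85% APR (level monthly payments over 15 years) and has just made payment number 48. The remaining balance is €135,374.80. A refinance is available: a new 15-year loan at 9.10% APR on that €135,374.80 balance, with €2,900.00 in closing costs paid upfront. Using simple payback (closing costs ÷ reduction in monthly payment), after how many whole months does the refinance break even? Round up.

10 months

Current payment = 158,000 × 9.85%/12 / (1 − (1+0.0082083)^−180) = €1,683.41.
Refinanced payment = 135,374.80 × 0.0075833 / (1 − (1+0.0075833)^−180) = €1,381.13.
Monthly savings = €1,683.41 − €1,381.13 = €302.28.
Break-even = €2,900.00 / €302.28 = 9.59 → 10 months.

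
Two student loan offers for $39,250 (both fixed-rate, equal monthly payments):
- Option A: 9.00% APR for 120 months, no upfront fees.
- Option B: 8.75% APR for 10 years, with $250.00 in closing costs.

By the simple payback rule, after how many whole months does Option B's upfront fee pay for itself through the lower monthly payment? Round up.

48 months

Option A: monthly rate = 9%/12 = 0.0075000; payment = 39,250 × 0.0075000 / (1 − (1+0.0075000)^−120) = $497.20.
Option B: monthly rate = 8.75%/12 = 0.0072917; payment = 39,250 × 0.0072917 / (1 − (1+0.0072917)^−120) = $491.91.
Monthly savings = $497.20 − $491.91 = $5.29.
Break-even = $250.00 / $5.29 = 47.26 → 48 months.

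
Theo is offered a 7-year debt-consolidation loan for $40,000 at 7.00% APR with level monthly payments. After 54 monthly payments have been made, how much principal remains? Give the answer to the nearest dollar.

$16,571

With monthly rate i = 7%/12 = 0.0058333, the balance after k of n payments is P · [(1+i)^n − (1+i)^k] / [(1+i)^n − 1].
(1+0.0058333)^84 = 1.62999405 and (1+0.0058333)^54 = 1.36900583, so the balance is 40,000 × (1.62999405 − 1.36900583) / (1.62999405 − 1) = $16,570.84.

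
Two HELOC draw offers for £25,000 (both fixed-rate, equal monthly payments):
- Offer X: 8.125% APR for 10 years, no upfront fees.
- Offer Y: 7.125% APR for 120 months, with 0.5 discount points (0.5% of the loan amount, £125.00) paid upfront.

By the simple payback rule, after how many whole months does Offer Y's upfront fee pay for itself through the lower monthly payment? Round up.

Offer X: at 8.125% the monthly rate is 0.0067708, so the payment is 25,000 × 0.0067708 / (1 − 1.0067708^−120) = £304.97.
Offer Y: monthly rate = 7.125%/12 = 0.0059375; payment = 25,000 × 0.0059375 / (1 − (1+0.0059375)^−120) = £291.88.
Monthly savings = £304.97 − £291.88 = £13.09.
Break-even = £125.00 / £13.09 = 9.55 → 10 months.

10 months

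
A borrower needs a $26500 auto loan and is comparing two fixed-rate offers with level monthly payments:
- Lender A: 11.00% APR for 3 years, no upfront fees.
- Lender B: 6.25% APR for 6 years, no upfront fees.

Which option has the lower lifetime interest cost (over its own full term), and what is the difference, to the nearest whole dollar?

Lender A: monthly rate = 11%/12 = 0.0091667; payment = 26,500 × 0.0091667 / (1 − (1+0.0091667)^−36) = $867.58.
Total interest on Lender A = 36 × $867.58 − $26,500 = $4,732.88.
Lender B: monthly rate = 6.25%/12 = 0.0052083; payment = 26,500 × 0.0052083 / (1 − (1+0.0052083)^−72) = $442.32.
Total interest on Lender B = 72 × $442.32 − $26,500 = $5,347.04.
Lender A is lower by $614.16.

Lender A by $614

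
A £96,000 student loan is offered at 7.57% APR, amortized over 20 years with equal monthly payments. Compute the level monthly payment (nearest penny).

Monthly rate = 7.57%/12 = 0.0063083; payment = 96,000 × 0.0063083 / (1 − (1+0.0063083)^−240) = £777.48.

£777.48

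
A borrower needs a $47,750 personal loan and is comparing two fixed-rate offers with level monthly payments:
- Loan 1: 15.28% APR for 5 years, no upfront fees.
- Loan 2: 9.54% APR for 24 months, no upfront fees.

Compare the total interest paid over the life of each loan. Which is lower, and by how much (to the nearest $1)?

Loan 1: at 15.28% the monthly rate is 0.0127333, so the payment is 47,750 × 0.0127333 / (1 − 1.0127333^−60) = $1,143.00.
Total interest on Loan 1 = 60 × $1,143.00 − $47,750 = $20,830.00.
Loan 2: at 9.54% the monthly rate is 0.0079500, so the payment is 47,750 × 0.0079500 / (1 − 1.0079500^−24) = $2,193.30.
Total interest on Loan 2 = 24 × $2,193.30 − $47,750 = $4,889.20.
Loan 2 is lower by $15,940.80.

Loan 2 by $15,941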